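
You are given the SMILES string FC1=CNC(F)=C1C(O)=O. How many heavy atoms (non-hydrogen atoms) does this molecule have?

10

Every atom symbol written in the SMILES (organic subset) is one heavy atom; implicit H are not written.
Heavy atoms by element → C:5, F:2, N:1, O:2.
Total: 10.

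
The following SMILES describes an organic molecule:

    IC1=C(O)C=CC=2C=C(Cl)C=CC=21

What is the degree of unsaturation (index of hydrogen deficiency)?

7

Molecular formula: C10H6ClIO.
DoU = (2C + 2 + N − H − X) / 2, where X is the halogen count and O/S are ignored.
    = (2·10 + 2 + 0 − 6 − 2) / 2 = 14 / 2 = 7.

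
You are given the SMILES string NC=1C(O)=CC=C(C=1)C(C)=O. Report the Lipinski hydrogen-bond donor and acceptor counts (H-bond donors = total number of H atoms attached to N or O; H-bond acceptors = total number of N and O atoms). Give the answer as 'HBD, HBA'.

3, 3

Donors: find every N or O and count the H atoms it carries.
  atom 1 (N): bond orders sum to 1 → 2 H
  atom 4 (O): bond orders sum to 1 → 1 H
  atom 11 (O): bond orders sum to 2 → 0 H
Lipinski HBD = 3.
Acceptors: N atoms = 1, O atoms = 2 → HBA = 3.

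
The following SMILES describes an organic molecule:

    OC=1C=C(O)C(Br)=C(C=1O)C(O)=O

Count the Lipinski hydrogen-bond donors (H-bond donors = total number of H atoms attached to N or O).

4

Donors: find every N or O and count the H atoms it carries.
  atom 1 (O): bond orders sum to 1 → 1 H
  atom 5 (O): bond orders sum to 1 → 1 H
  atom 10 (O): bond orders sum to 1 → 1 H
  atom 12 (O): bond orders sum to 1 → 1 H
  atom 13 (O): bond orders sum to 2 → 0 H
Lipinski HBD = 4.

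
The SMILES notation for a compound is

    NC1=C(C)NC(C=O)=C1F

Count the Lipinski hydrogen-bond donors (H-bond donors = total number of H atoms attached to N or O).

Donors: find every N or O and count the H atoms it carries.
  atom 1 (N): bond orders sum to 1 → 2 H
  atom 5 (N): bond orders sum to 2 → 1 H
  atom 8 (O): bond orders sum to 2 → 0 H
Lipinski HBD = 3.

3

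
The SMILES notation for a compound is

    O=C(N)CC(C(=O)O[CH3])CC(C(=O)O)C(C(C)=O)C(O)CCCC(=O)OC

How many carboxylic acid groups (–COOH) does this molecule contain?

1

The carboxylic acid motif appears at heavy-atom position 12 in the SMILES.
Other groups present: 1 amide, 2 ester, 1 hydroxyl, 1 ketone.
Carboxylic acid count: 1.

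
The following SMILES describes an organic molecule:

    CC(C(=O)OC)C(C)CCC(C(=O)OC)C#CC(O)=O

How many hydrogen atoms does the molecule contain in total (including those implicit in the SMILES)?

20

Walk through each heavy atom and fill implicit hydrogens from standard valence (C 4, N 3, O 2, S 2, halogen 1):
  atom 1: C, bond orders sum to 1 (valence 4) → 3 H
  atom 2: C, bond orders sum to 3 (valence 4) → 1 H
  atom 3: C, bond orders sum to 4 (valence 4) → 0 H
  atom 4: O, bond orders sum to 2 (valence 2) → 0 H
  atom 5: O, bond orders sum to 2 (valence 2) → 0 H
  atom 6: C, bond orders sum to 1 (valence 4) → 3 H
  atom 7: C, bond orders sum to 3 (valence 4) → 1 H
  atom 8: C, bond orders sum to 1 (valence 4) → 3 H
  atom 9: C, bond orders sum to 2 (valence 4) → 2 H
  atom 10: C, bond orders sum to 2 (valence 4) → 2 H
  atom 11: C, bond orders sum to 3 (valence 4) → 1 H
  atom 12: C, bond orders sum to 4 (valence 4) → 0 H
  atom 13: O, bond orders sum to 2 (valence 2) → 0 H
  atom 14: O, bond orders sum to 2 (valence 2) → 0 H
  atom 15: C, bond orders sum to 1 (valence 4) → 3 H
  atom 16: C, bond orders sum to 4 (valence 4) → 0 H
  atom 17: C, bond orders sum to 4 (valence 4) → 0 H
  atom 18: C, bond orders sum to 4 (valence 4) → 0 H
  atom 19: O, bond orders sum to 1 (valence 2) → 1 H
  atom 20: O, bond orders sum to 2 (valence 2) → 0 H
Total hydrogens: 20.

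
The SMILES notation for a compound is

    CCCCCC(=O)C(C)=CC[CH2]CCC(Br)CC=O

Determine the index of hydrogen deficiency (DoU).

Molecular formula: C16H27BrO2.
DoU = (2C + 2 + N − H − X) / 2, where X is the halogen count and O/S are ignored.
    = (2·16 + 2 + 0 − 27 − 1) / 2 = 6 / 2 = 3.

3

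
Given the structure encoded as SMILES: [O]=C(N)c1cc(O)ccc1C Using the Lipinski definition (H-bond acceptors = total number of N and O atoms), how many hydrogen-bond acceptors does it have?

3

N atoms: 1; O atoms: 2.
Lipinski HBA = 1 + 2 = 3.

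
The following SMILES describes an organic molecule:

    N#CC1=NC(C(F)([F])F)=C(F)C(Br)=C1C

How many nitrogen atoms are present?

Scan the SMILES for N atoms (remember two-letter symbols like Cl and Br are single atoms).
Nitrogen count: 2.

2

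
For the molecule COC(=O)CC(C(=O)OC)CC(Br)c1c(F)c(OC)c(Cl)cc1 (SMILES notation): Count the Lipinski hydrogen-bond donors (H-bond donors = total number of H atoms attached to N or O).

0

Donors: find every N or O and count the H atoms it carries.
  atom 2 (O): bond orders sum to 2 → 0 H
  atom 4 (O): bond orders sum to 2 → 0 H
  atom 8 (O): bond orders sum to 2 → 0 H
  atom 9 (O): bond orders sum to 2 → 0 H
  atom 18 (O): bond orders sum to 2 → 0 H
Lipinski HBD = 0.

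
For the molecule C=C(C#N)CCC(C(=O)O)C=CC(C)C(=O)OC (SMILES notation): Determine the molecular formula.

Walk through each heavy atom and fill implicit hydrogens from standard valence (C 4, N 3, O 2, S 2, halogen 1):
  atom 1: C, bond orders sum to 2 (valence 4) → 2 H
  atom 2: C, bond orders sum to 4 (valence 4) → 0 H
  atom 3: C, bond orders sum to 4 (valence 4) → 0 H
  atom 4: N, bond orders sum to 3 (valence 3) → 0 H
  atom 5: C, bond orders sum to 2 (valence 4) → 2 H
  atom 6: C, bond orders sum to 2 (valence 4) → 2 H
  atom 7: C, bond orders sum to 3 (valence 4) → 1 H
  atom 8: C, bond orders sum to 4 (valence 4) → 0 H
  atom 9: O, bond orders sum to 2 (valence 2) → 0 H
  atom 10: O, bond orders sum to 1 (valence 2) → 1 H
  atom 11: C, bond orders sum to 3 (valence 4) → 1 H
  atom 12: C, bond orders sum to 3 (valence 4) → 1 H
  atom 13: C, bond orders sum to 3 (valence 4) → 1 H
  atom 14: C, bond orders sum to 1 (valence 4) → 3 H
  atom 15: C, bond orders sum to 4 (valence 4) → 0 H
  atom 16: O, bond orders sum to 2 (valence 2) → 0 H
  atom 17: O, bond orders sum to 2 (valence 2) → 0 H
  atom 18: C, bond orders sum to 1 (valence 4) → 3 H
Totals → C:13, H:17, N:1, O:4.
In Hill order: C13H17NO4.

C13H17NO4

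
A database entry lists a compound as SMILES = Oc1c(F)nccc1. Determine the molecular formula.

Walk through each heavy atom and fill implicit hydrogens from standard valence (C 4, N 3, O 2, S 2, halogen 1); for lowercase aromatic atoms, an aromatic c carries 1 H when it has two neighbours and 0 H with three, and aromatic n carries 0 H:
  atom 1: O, bond orders sum to 1 (valence 2) → 1 H
  atom 2: aromatic c, 3 neighbours → 0 H
  atom 3: aromatic c, 3 neighbours → 0 H
  atom 4: F (halogen, monovalent) → 0 H
  atom 5: aromatic n, 2 neighbours → 0 H
  atom 6: aromatic c, 2 neighbours → 1 H
  atom 7: aromatic c, 2 neighbours → 1 H
  atom 8: aromatic c, 2 neighbours → 1 H
Totals → C:5, H:4, F:1, N:1, O:1.

C5H4FNO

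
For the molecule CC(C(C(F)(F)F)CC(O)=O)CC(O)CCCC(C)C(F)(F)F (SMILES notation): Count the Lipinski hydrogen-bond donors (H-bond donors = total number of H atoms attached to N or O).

Donors: find every N or O and count the H atoms it carries.
  atom 10 (O): bond orders sum to 1 → 1 H
  atom 11 (O): bond orders sum to 2 → 0 H
  atom 14 (O): bond orders sum to 1 → 1 H
Lipinski HBD = 2.

2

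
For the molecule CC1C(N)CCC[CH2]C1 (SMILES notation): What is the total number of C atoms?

8

Count every carbon token in the SMILES (each C, including those in ring-closure positions and inside branches).
Carbon count: 8.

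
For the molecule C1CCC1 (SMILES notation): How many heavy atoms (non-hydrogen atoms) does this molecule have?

Every atom symbol written in the SMILES (organic subset) is one heavy atom; implicit H are not written.
Heavy atoms by element → C:4.
Total: 4.

4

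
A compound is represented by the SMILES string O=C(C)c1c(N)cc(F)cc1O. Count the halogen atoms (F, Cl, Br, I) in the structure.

Halogen atoms appear at heavy-atom position 9 (1×F).
Other groups present: 1 hydroxyl, 1 ketone, 1 primary amine.
Halogen count: 1.

1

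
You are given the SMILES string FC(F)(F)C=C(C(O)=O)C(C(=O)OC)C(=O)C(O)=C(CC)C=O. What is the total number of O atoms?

Scan the SMILES for O atoms (remember two-letter symbols like Cl and Br are single atoms).
Oxygen count: 7.

7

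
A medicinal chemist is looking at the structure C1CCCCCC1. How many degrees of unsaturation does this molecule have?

1

Degree of unsaturation = (number of rings) + (number of π bonds).
Ring closures in the SMILES: 1.
π bonds: none → 0 DoU from unsaturation.
Total DoU = 1 + 0 = 1.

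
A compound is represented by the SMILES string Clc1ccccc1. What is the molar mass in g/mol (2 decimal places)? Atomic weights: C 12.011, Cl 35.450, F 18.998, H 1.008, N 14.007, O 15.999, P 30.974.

First, the molecular formula is C6H5Cl (counting implicit H from valence).
  C: 6 × 12.011 = 72.066
  Cl: 1 × 35.450 = 35.450
  H: 5 × 1.008 = 5.040
Sum: 6×12.011 + 1×35.450 + 5×1.008 = 112.556 → 112.56 g/mol.

112.56 g/mol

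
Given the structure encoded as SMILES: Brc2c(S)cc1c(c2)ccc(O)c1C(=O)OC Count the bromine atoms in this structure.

1

Scan the SMILES for Br atoms (remember two-letter symbols like Cl and Br are single atoms).
Bromine count: 1.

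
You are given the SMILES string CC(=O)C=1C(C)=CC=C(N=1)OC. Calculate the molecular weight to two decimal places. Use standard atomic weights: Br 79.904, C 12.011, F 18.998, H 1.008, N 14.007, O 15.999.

First, the molecular formula is C9H11NO2 (counting implicit H from valence).
  C: 9 × 12.011 = 108.099
  H: 11 × 1.008 = 11.088
  N: 1 × 14.007 = 14.007
  O: 2 × 15.999 = 31.998
Sum: 9×12.011 + 11×1.008 + 1×14.007 + 2×15.999 = 165.192 → 165.19 g/mol.

165.19 g/mol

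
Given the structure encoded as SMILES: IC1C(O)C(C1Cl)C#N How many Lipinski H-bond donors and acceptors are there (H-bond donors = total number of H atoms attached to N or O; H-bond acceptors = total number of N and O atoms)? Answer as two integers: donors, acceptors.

1, 2

Donors: find every N or O and count the H atoms it carries.
  atom 4 (O): bond orders sum to 1 → 1 H
  atom 9 (N): bond orders sum to 3 → 0 H
Lipinski HBD = 1.
Acceptors: N atoms = 1, O atoms = 1 → HBA = 2.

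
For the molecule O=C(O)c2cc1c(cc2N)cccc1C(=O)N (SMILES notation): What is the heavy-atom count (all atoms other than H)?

Every atom symbol written in the SMILES (organic subset) is one heavy atom; implicit H are not written.
Heavy atoms by element → C:12, N:2, O:3.
Total: 17.

17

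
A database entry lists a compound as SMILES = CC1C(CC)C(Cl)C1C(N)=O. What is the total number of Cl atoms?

1

Scan the SMILES for Cl atoms (remember two-letter symbols like Cl and Br are single atoms).
Chlorine count: 1.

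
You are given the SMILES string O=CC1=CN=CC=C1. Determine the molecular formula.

Walk through each heavy atom and fill implicit hydrogens from standard valence (C 4, N 3, O 2, S 2, halogen 1):
  atom 1: O, bond orders sum to 2 (valence 2) → 0 H
  atom 2: C, bond orders sum to 3 (valence 4) → 1 H
  atom 3: C, bond orders sum to 4 (valence 4) → 0 H
  atom 4: C, bond orders sum to 3 (valence 4) → 1 H
  atom 5: N, bond orders sum to 3 (valence 3) → 0 H
  atom 6: C, bond orders sum to 3 (valence 4) → 1 H
  atom 7: C, bond orders sum to 3 (valence 4) → 1 H
  atom 8: C, bond orders sum to 3 (valence 4) → 1 H
Totals → C:6, H:5, N:1, O:1.

C6H5NO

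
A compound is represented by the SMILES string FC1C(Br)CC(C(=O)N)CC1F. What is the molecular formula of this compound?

C7H10BrF2NO

Walk through each heavy atom and fill implicit hydrogens from standard valence (C 4, N 3, O 2, S 2, halogen 1):
  atom 1: F (halogen, monovalent) → 0 H
  atom 2: C, bond orders sum to 3 (valence 4) → 1 H
  atom 3: C, bond orders sum to 3 (valence 4) → 1 H
  atom 4: Br (halogen, monovalent) → 0 H
  atom 5: C, bond orders sum to 2 (valence 4) → 2 H
  atom 6: C, bond orders sum to 3 (valence 4) → 1 H
  atom 7: C, bond orders sum to 4 (valence 4) → 0 H
  atom 8: O, bond orders sum to 2 (valence 2) → 0 H
  atom 9: N, bond orders sum to 1 (valence 3) → 2 H
  atom 10: C, bond orders sum to 2 (valence 4) → 2 H
  atom 11: C, bond orders sum to 3 (valence 4) → 1 H
  atom 12: F (halogen, monovalent) → 0 H
Totals → C:7, H:10, Br:1, F:2, N:1, O:1.
In Hill order: C7H10BrF2NO.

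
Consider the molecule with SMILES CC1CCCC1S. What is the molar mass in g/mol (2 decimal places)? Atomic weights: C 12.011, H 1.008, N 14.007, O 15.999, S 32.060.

116.22 g/mol

First, the molecular formula is C6H12S (counting implicit H from valence).
  C: 6 × 12.011 = 72.066
  H: 12 × 1.008 = 12.096
  S: 1 × 32.060 = 32.060
Sum: 6×12.011 + 12×1.008 + 1×32.060 = 116.222 → 116.22 g/mol.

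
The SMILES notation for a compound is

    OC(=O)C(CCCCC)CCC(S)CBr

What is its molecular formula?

Walk through each heavy atom and fill implicit hydrogens from standard valence (C 4, N 3, O 2, S 2, halogen 1):
  atom 1: O, bond orders sum to 1 (valence 2) → 1 H
  atom 2: C, bond orders sum to 4 (valence 4) → 0 H
  atom 3: O, bond orders sum to 2 (valence 2) → 0 H
  atom 4: C, bond orders sum to 3 (valence 4) → 1 H
  atom 5: C, bond orders sum to 2 (valence 4) → 2 H
  atom 6: C, bond orders sum to 2 (valence 4) → 2 H
  atom 7: C, bond orders sum to 2 (valence 4) → 2 H
  atom 8: C, bond orders sum to 2 (valence 4) → 2 H
  atom 9: C, bond orders sum to 1 (valence 4) → 3 H
  atom 10: C, bond orders sum to 2 (valence 4) → 2 H
  atom 11: C, bond orders sum to 2 (valence 4) → 2 H
  atom 12: C, bond orders sum to 3 (valence 4) → 1 H
  atom 13: S, bond orders sum to 1 (valence 2) → 1 H
  atom 14: C, bond orders sum to 2 (valence 4) → 2 H
  atom 15: Br (halogen, monovalent) → 0 H
Totals → C:11, H:21, Br:1, O:2, S:1.

C11H21BrO2S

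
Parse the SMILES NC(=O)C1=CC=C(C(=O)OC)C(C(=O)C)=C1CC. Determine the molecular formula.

C13H15NO4

Walk through each heavy atom and fill implicit hydrogens from standard valence (C 4, N 3, O 2, S 2, halogen 1):
  atom 1: N, bond orders sum to 1 (valence 3) → 2 H
  atom 2: C, bond orders sum to 4 (valence 4) → 0 H
  atom 3: O, bond orders sum to 2 (valence 2) → 0 H
  atom 4: C, bond orders sum to 4 (valence 4) → 0 H
  atom 5: C, bond orders sum to 3 (valence 4) → 1 H
  atom 6: C, bond orders sum to 3 (valence 4) → 1 H
  atom 7: C, bond orders sum to 4 (valence 4) → 0 H
  atom 8: C, bond orders sum to 4 (valence 4) → 0 H
  atom 9: O, bond orders sum to 2 (valence 2) → 0 H
  atom 10: O, bond orders sum to 2 (valence 2) → 0 H
  atom 11: C, bond orders sum to 1 (valence 4) → 3 H
  atom 12: C, bond orders sum to 4 (valence 4) → 0 H
  atom 13: C, bond orders sum to 4 (valence 4) → 0 H
  atom 14: O, bond orders sum to 2 (valence 2) → 0 H
  atom 15: C, bond orders sum to 1 (valence 4) → 3 H
  atom 16: C, bond orders sum to 4 (valence 4) → 0 H
  atom 17: C, bond orders sum to 2 (valence 4) → 2 H
  atom 18: C, bond orders sum to 1 (valence 4) → 3 H
Totals → C:13, H:15, N:1, O:4.
In Hill order: C13H15NO4.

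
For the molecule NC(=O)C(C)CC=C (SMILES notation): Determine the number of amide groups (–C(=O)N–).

1

The amide motif appears at heavy-atom position 2 in the SMILES.
Other groups present: 1 alkene.
Amide count: 1.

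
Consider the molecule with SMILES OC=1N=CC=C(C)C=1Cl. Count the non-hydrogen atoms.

Every atom symbol written in the SMILES (organic subset) is one heavy atom; implicit H are not written.
Heavy atoms by element → C:6, Cl:1, N:1, O:1.
Total: 9.

9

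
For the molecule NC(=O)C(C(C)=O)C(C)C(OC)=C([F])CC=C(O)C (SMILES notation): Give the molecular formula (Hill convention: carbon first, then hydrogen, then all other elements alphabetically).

C13H20FNO4

Walk through each heavy atom and fill implicit hydrogens from standard valence (C 4, N 3, O 2, S 2, halogen 1):
  atom 1: N, bond orders sum to 1 (valence 3) → 2 H
  atom 2: C, bond orders sum to 4 (valence 4) → 0 H
  atom 3: O, bond orders sum to 2 (valence 2) → 0 H
  atom 4: C, bond orders sum to 3 (valence 4) → 1 H
  atom 5: C, bond orders sum to 4 (valence 4) → 0 H
  atom 6: C, bond orders sum to 1 (valence 4) → 3 H
  atom 7: O, bond orders sum to 2 (valence 2) → 0 H
  atom 8: C, bond orders sum to 3 (valence 4) → 1 H
  atom 9: C, bond orders sum to 1 (valence 4) → 3 H
  atom 10: C, bond orders sum to 4 (valence 4) → 0 H
  atom 11: O, bond orders sum to 2 (valence 2) → 0 H
  atom 12: C, bond orders sum to 1 (valence 4) → 3 H
  atom 13: C, bond orders sum to 4 (valence 4) → 0 H
  atom 14: F with explicit H count 0
  atom 15: C, bond orders sum to 2 (valence 4) → 2 H
  atom 16: C, bond orders sum to 3 (valence 4) → 1 H
  atom 17: C, bond orders sum to 4 (valence 4) → 0 H
  atom 18: O, bond orders sum to 1 (valence 2) → 1 H
  atom 19: C, bond orders sum to 1 (valence 4) → 3 H
Totals → C:13, H:20, F:1, N:1, O:4.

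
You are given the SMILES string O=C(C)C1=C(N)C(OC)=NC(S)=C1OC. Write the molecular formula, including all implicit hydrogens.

Walk through each heavy atom and fill implicit hydrogens from standard valence (C 4, N 3, O 2, S 2, halogen 1):
  atom 1: O, bond orders sum to 2 (valence 2) → 0 H
  atom 2: C, bond orders sum to 4 (valence 4) → 0 H
  atom 3: C, bond orders sum to 1 (valence 4) → 3 H
  atom 4: C, bond orders sum to 4 (valence 4) → 0 H
  atom 5: C, bond orders sum to 4 (valence 4) → 0 H
  atom 6: N, bond orders sum to 1 (valence 3) → 2 H
  atom 7: C, bond orders sum to 4 (valence 4) → 0 H
  atom 8: O, bond orders sum to 2 (valence 2) → 0 H
  atom 9: C, bond orders sum to 1 (valence 4) → 3 H
  atom 10: N, bond orders sum to 3 (valence 3) → 0 H
  atom 11: C, bond orders sum to 4 (valence 4) → 0 H
  atom 12: S, bond orders sum to 1 (valence 2) → 1 H
  atom 13: C, bond orders sum to 4 (valence 4) → 0 H
  atom 14: O, bond orders sum to 2 (valence 2) → 0 H
  atom 15: C, bond orders sum to 1 (valence 4) → 3 H
Totals → C:9, H:12, N:2, O:3, S:1.

C9H12N2O3S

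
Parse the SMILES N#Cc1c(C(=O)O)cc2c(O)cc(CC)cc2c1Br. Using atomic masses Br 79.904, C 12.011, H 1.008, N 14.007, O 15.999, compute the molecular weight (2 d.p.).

320.14 g/mol

First, the molecular formula is C14H10BrNO3 (counting implicit H from valence).
  Br: 1 × 79.904 = 79.904
  C: 14 × 12.011 = 168.154
  H: 10 × 1.008 = 10.080
  N: 1 × 14.007 = 14.007
  O: 3 × 15.999 = 47.997
Sum: 1×79.904 + 14×12.011 + 10×1.008 + 1×14.007 + 3×15.999 = 320.142 → 320.14 g/mol.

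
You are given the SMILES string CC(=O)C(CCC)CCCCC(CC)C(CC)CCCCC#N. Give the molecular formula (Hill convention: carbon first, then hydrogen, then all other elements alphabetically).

Walk through each heavy atom and fill implicit hydrogens from standard valence (C 4, N 3, O 2, S 2, halogen 1):
  atom 1: C, bond orders sum to 1 (valence 4) → 3 H
  atom 2: C, bond orders sum to 4 (valence 4) → 0 H
  atom 3: O, bond orders sum to 2 (valence 2) → 0 H
  atom 4: C, bond orders sum to 3 (valence 4) → 1 H
  atom 5: C, bond orders sum to 2 (valence 4) → 2 H
  atom 6: C, bond orders sum to 2 (valence 4) → 2 H
  atom 7: C, bond orders sum to 1 (valence 4) → 3 H
  atom 8: C, bond orders sum to 2 (valence 4) → 2 H
  atom 9: C, bond orders sum to 2 (valence 4) → 2 H
  atom 10: C, bond orders sum to 2 (valence 4) → 2 H
  atom 11: C, bond orders sum to 2 (valence 4) → 2 H
  atom 12: C, bond orders sum to 3 (valence 4) → 1 H
  atom 13: C, bond orders sum to 2 (valence 4) → 2 H
  atom 14: C, bond orders sum to 1 (valence 4) → 3 H
  atom 15: C, bond orders sum to 3 (valence 4) → 1 H
  atom 16: C, bond orders sum to 2 (valence 4) → 2 H
  atom 17: C, bond orders sum to 1 (valence 4) → 3 H
  atom 18: C, bond orders sum to 2 (valence 4) → 2 H
  atom 19: C, bond orders sum to 2 (valence 4) → 2 H
  atom 20: C, bond orders sum to 2 (valence 4) → 2 H
  atom 21: C, bond orders sum to 2 (valence 4) → 2 H
  atom 22: C, bond orders sum to 4 (valence 4) → 0 H
  atom 23: N, bond orders sum to 3 (valence 3) → 0 H
Totals → C:21, H:39, N:1, O:1.

C21H39NO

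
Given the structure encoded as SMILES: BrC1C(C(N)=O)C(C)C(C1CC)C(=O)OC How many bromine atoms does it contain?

1

Scan the SMILES for Br atoms (remember two-letter symbols like Cl and Br are single atoms).
Bromine count: 1.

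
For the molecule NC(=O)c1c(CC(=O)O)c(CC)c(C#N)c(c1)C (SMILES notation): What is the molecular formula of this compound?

Walk through each heavy atom and fill implicit hydrogens from standard valence (C 4, N 3, O 2, S 2, halogen 1); for lowercase aromatic atoms, an aromatic c carries 1 H when it has two neighbours and 0 H with three, and aromatic n carries 0 H:
  atom 1: N, bond orders sum to 1 (valence 3) → 2 H
  atom 2: C, bond orders sum to 4 (valence 4) → 0 H
  atom 3: O, bond orders sum to 2 (valence 2) → 0 H
  atom 4: aromatic c, 3 neighbours → 0 H
  atom 5: aromatic c, 3 neighbours → 0 H
  atom 6: C, bond orders sum to 2 (valence 4) → 2 H
  atom 7: C, bond orders sum to 4 (valence 4) → 0 H
  atom 8: O, bond orders sum to 2 (valence 2) → 0 H
  atom 9: O, bond orders sum to 1 (valence 2) → 1 H
  atom 10: aromatic c, 3 neighbours → 0 H
  atom 11: C, bond orders sum to 2 (valence 4) → 2 H
  atom 12: C, bond orders sum to 1 (valence 4) → 3 H
  atom 13: aromatic c, 3 neighbours → 0 H
  atom 14: C, bond orders sum to 4 (valence 4) → 0 H
  atom 15: N, bond orders sum to 3 (valence 3) → 0 H
  atom 16: aromatic c, 3 neighbours → 0 H
  atom 17: aromatic c, 2 neighbours → 1 H
  atom 18: C, bond orders sum to 1 (valence 4) → 3 H
Totals → C:13, H:14, N:2, O:3.

C13H14N2O3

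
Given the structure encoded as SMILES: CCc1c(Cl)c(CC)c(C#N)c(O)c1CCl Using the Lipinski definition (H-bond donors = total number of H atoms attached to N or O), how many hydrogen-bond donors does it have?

Donors: find every N or O and count the H atoms it carries.
  atom 11 (N): bond orders sum to 3 → 0 H
  atom 13 (O): bond orders sum to 1 → 1 H
Lipinski HBD = 1.

1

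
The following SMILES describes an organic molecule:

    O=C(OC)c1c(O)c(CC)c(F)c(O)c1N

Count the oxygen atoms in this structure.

4

Scan the SMILES for O atoms (remember two-letter symbols like Cl and Br are single atoms).
Oxygen count: 4.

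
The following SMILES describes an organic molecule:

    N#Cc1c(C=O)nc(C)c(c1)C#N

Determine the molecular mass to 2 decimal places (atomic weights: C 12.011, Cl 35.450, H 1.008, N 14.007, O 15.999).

First, the molecular formula is C9H5N3O (counting implicit H from valence).
  C: 9 × 12.011 = 108.099
  H: 5 × 1.008 = 5.040
  N: 3 × 14.007 = 42.021
  O: 1 × 15.999 = 15.999
Sum: 9×12.011 + 5×1.008 + 3×14.007 + 1×15.999 = 171.159 → 171.16 g/mol.

171.16 g/mol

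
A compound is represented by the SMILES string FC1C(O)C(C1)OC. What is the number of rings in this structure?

In SMILES, each pair of matching ring-closure digits denotes one ring-closing bond; the number of such bonds equals the number of independent rings.
Ring-closure bonds here: 1.

1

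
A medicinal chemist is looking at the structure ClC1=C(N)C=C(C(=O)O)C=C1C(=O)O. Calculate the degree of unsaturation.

6

Degree of unsaturation = (number of rings) + (number of π bonds).
Ring closures in the SMILES: 1.
π bonds: 5 double bonds (each 1 DoU) → 5 DoU from unsaturation.
Total DoU = 1 + 5 = 6.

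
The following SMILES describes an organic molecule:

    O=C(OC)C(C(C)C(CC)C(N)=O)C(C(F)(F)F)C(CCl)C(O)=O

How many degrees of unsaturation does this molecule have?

Degree of unsaturation = (number of rings) + (number of π bonds).
Ring closures in the SMILES: 0.
π bonds: 3 double bonds (each 1 DoU) → 3 DoU from unsaturation.
Total DoU = 0 + 3 = 3.

3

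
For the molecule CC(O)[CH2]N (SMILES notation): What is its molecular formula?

C3H9NO

Walk through each heavy atom and fill implicit hydrogens from standard valence (C 4, N 3, O 2, S 2, halogen 1):
  atom 1: C, bond orders sum to 1 (valence 4) → 3 H
  atom 2: C, bond orders sum to 3 (valence 4) → 1 H
  atom 3: O, bond orders sum to 1 (valence 2) → 1 H
  atom 4: C with explicit H count 2
  atom 5: N, bond orders sum to 1 (valence 3) → 2 H
Totals → C:3, H:9, N:1, O:1.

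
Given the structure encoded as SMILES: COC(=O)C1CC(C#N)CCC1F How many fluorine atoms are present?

Scan the SMILES for F atoms (remember two-letter symbols like Cl and Br are single atoms).
Fluorine count: 1.

1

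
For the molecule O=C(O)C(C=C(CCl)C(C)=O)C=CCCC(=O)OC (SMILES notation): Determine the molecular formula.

C13H17ClO5

Walk through each heavy atom and fill implicit hydrogens from standard valence (C 4, N 3, O 2, S 2, halogen 1):
  atom 1: O, bond orders sum to 2 (valence 2) → 0 H
  atom 2: C, bond orders sum to 4 (valence 4) → 0 H
  atom 3: O, bond orders sum to 1 (valence 2) → 1 H
  atom 4: C, bond orders sum to 3 (valence 4) → 1 H
  atom 5: C, bond orders sum to 3 (valence 4) → 1 H
  atom 6: C, bond orders sum to 4 (valence 4) → 0 H
  atom 7: C, bond orders sum to 2 (valence 4) → 2 H
  atom 8: Cl (halogen, monovalent) → 0 H
  atom 9: C, bond orders sum to 4 (valence 4) → 0 H
  atom 10: C, bond orders sum to 1 (valence 4) → 3 H
  atom 11: O, bond orders sum to 2 (valence 2) → 0 H
  atom 12: C, bond orders sum to 3 (valence 4) → 1 H
  atom 13: C, bond orders sum to 3 (valence 4) → 1 H
  atom 14: C, bond orders sum to 2 (valence 4) → 2 H
  atom 15: C, bond orders sum to 2 (valence 4) → 2 H
  atom 16: C, bond orders sum to 4 (valence 4) → 0 H
  atom 17: O, bond orders sum to 2 (valence 2) → 0 H
  atom 18: O, bond orders sum to 2 (valence 2) → 0 H
  atom 19: C, bond orders sum to 1 (valence 4) → 3 H
Totals → C:13, H:17, Cl:1, O:5.
In Hill order: C13H17ClO5.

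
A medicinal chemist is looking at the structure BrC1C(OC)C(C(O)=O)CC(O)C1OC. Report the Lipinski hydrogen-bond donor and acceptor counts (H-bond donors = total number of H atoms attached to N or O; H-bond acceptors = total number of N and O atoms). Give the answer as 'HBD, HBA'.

2, 5

Donors: find every N or O and count the H atoms it carries.
  atom 4 (O): bond orders sum to 2 → 0 H
  atom 8 (O): bond orders sum to 1 → 1 H
  atom 9 (O): bond orders sum to 2 → 0 H
  atom 12 (O): bond orders sum to 1 → 1 H
  atom 14 (O): bond orders sum to 2 → 0 H
Lipinski HBD = 2.
Acceptors: N atoms = 0, O atoms = 5 → HBA = 5.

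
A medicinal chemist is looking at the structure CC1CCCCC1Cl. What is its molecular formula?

C7H13Cl

Walk through each heavy atom and fill implicit hydrogens from standard valence (C 4, N 3, O 2, S 2, halogen 1):
  atom 1: C, bond orders sum to 1 (valence 4) → 3 H
  atom 2: C, bond orders sum to 3 (valence 4) → 1 H
  atom 3: C, bond orders sum to 2 (valence 4) → 2 H
  atom 4: C, bond orders sum to 2 (valence 4) → 2 H
  atom 5: C, bond orders sum to 2 (valence 4) → 2 H
  atom 6: C, bond orders sum to 2 (valence 4) → 2 H
  atom 7: C, bond orders sum to 3 (valence 4) → 1 H
  atom 8: Cl (halogen, monovalent) → 0 H
Totals → C:7, H:13, Cl:1.
In Hill order: C7H13Cl.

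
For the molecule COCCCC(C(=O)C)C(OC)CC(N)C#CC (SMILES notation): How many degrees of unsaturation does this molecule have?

3

Degree of unsaturation = (number of rings) + (number of π bonds).
Ring closures in the SMILES: 0.
π bonds: 1 double bond (each 1 DoU), 1 triple bond (each 2 DoU) → 3 DoU from unsaturation.
Total DoU = 0 + 3 = 3.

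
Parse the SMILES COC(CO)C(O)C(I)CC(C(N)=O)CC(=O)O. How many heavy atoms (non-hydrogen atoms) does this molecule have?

18

Every atom symbol written in the SMILES (organic subset) is one heavy atom; implicit H are not written.
Heavy atoms by element → C:10, I:1, N:1, O:6.
Total: 18.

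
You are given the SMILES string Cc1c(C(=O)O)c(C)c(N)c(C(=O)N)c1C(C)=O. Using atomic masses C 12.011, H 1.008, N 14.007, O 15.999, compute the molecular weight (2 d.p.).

First, the molecular formula is C12H14N2O4 (counting implicit H from valence).
  C: 12 × 12.011 = 144.132
  H: 14 × 1.008 = 14.112
  N: 2 × 14.007 = 28.014
  O: 4 × 15.999 = 63.996
Sum: 12×12.011 + 14×1.008 + 2×14.007 + 4×15.999 = 250.254 → 250.25 g/mol.

250.25 g/mol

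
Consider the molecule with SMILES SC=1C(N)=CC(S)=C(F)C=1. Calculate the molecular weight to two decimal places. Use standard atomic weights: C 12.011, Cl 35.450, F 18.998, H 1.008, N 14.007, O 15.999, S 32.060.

First, the molecular formula is C6H6FNS2 (counting implicit H from valence).
  C: 6 × 12.011 = 72.066
  F: 1 × 18.998 = 18.998
  H: 6 × 1.008 = 6.048
  N: 1 × 14.007 = 14.007
  S: 2 × 32.060 = 64.120
Sum: 6×12.011 + 1×18.998 + 6×1.008 + 1×14.007 + 2×32.060 = 175.239 → 175.24 g/mol.

175.24 g/mol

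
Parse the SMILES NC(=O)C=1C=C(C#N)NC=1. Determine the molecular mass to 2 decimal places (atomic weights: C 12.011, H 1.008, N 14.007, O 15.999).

First, the molecular formula is C6H5N3O (counting implicit H from valence).
  C: 6 × 12.011 = 72.066
  H: 5 × 1.008 = 5.040
  N: 3 × 14.007 = 42.021
  O: 1 × 15.999 = 15.999
Sum: 6×12.011 + 5×1.008 + 3×14.007 + 1×15.999 = 135.126 → 135.13 g/mol.

135.13 g/mol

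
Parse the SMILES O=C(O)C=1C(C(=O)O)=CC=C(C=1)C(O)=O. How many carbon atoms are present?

Count every carbon token in the SMILES (each C, including those in ring-closure positions and inside branches).
Carbon count: 9.

9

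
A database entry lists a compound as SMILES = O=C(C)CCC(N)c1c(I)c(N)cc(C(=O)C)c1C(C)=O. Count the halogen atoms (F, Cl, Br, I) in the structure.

1

Halogen atoms appear at heavy-atom position 10 (1×I).
Other groups present: 3 ketone, 2 primary amine.
Halogen count: 1.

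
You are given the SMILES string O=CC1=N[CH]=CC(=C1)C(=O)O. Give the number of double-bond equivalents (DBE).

Degree of unsaturation = (number of rings) + (number of π bonds).
Ring closures in the SMILES: 1.
π bonds: 5 double bonds (each 1 DoU) → 5 DoU from unsaturation.
Total DoU = 1 + 5 = 6.

6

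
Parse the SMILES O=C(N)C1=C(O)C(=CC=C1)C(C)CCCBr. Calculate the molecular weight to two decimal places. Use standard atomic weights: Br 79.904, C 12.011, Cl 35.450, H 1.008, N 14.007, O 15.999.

286.17 g/mol

First, the molecular formula is C12H16BrNO2 (counting implicit H from valence).
  Br: 1 × 79.904 = 79.904
  C: 12 × 12.011 = 144.132
  H: 16 × 1.008 = 16.128
  N: 1 × 14.007 = 14.007
  O: 2 × 15.999 = 31.998
Sum: 1×79.904 + 12×12.011 + 16×1.008 + 1×14.007 + 2×15.999 = 286.169 → 286.17 g/mol.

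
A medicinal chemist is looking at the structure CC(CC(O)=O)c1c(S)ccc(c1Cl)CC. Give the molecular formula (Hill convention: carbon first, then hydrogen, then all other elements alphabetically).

C12H15ClO2S

Walk through each heavy atom and fill implicit hydrogens from standard valence (C 4, N 3, O 2, S 2, halogen 1); for lowercase aromatic atoms, an aromatic c carries 1 H when it has two neighbours and 0 H with three, and aromatic n carries 0 H:
  atom 1: C, bond orders sum to 1 (valence 4) → 3 H
  atom 2: C, bond orders sum to 3 (valence 4) → 1 H
  atom 3: C, bond orders sum to 2 (valence 4) → 2 H
  atom 4: C, bond orders sum to 4 (valence 4) → 0 H
  atom 5: O, bond orders sum to 1 (valence 2) → 1 H
  atom 6: O, bond orders sum to 2 (valence 2) → 0 H
  atom 7: aromatic c, 3 neighbours → 0 H
  atom 8: aromatic c, 3 neighbours → 0 H
  atom 9: S, bond orders sum to 1 (valence 2) → 1 H
  atom 10: aromatic c, 2 neighbours → 1 H
  atom 11: aromatic c, 2 neighbours → 1 H
  atom 12: aromatic c, 3 neighbours → 0 H
  atom 13: aromatic c, 3 neighbours → 0 H
  atom 14: Cl (halogen, monovalent) → 0 H
  atom 15: C, bond orders sum to 2 (valence 4) → 2 H
  atom 16: C, bond orders sum to 1 (valence 4) → 3 H
Totals → C:12, H:15, Cl:1, O:2, S:1.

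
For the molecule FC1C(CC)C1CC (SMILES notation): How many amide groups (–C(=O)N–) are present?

Scan the SMILES for the amide motif — none present.

0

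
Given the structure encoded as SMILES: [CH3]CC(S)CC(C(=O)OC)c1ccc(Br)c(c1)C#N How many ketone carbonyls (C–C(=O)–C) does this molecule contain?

Scan the SMILES for the ketone motif — none present.
Groups that are present: 1 ester, 1 nitrile, 1 thiol.

0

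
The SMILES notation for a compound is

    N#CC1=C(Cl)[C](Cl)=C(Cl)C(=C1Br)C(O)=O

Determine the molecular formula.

Walk through each heavy atom and fill implicit hydrogens from standard valence (C 4, N 3, O 2, S 2, halogen 1):
  atom 1: N, bond orders sum to 3 (valence 3) → 0 H
  atom 2: C, bond orders sum to 4 (valence 4) → 0 H
  atom 3: C, bond orders sum to 4 (valence 4) → 0 H
  atom 4: C, bond orders sum to 4 (valence 4) → 0 H
  atom 5: Cl (halogen, monovalent) → 0 H
  atom 6: C with explicit H count 0
  atom 7: Cl (halogen, monovalent) → 0 H
  atom 8: C, bond orders sum to 4 (valence 4) → 0 H
  atom 9: Cl (halogen, monovalent) → 0 H
  atom 10: C, bond orders sum to 4 (valence 4) → 0 H
  atom 11: C, bond orders sum to 4 (valence 4) → 0 H
  atom 12: Br (halogen, monovalent) → 0 H
  atom 13: C, bond orders sum to 4 (valence 4) → 0 H
  atom 14: O, bond orders sum to 1 (valence 2) → 1 H
  atom 15: O, bond orders sum to 2 (valence 2) → 0 H
Totals → C:8, H:1, Br:1, Cl:3, N:1, O:2.

C8HBrCl3NO2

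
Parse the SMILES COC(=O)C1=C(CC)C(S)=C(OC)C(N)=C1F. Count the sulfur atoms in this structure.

Scan the SMILES for S atoms (remember two-letter symbols like Cl and Br are single atoms).
Sulfur count: 1.

1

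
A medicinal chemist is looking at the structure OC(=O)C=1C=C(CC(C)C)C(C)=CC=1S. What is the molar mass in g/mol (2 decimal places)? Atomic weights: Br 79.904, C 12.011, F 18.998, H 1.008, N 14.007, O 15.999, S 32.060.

224.32 g/mol

First, the molecular formula is C12H16O2S (counting implicit H from valence).
  C: 12 × 12.011 = 144.132
  H: 16 × 1.008 = 16.128
  O: 2 × 15.999 = 31.998
  S: 1 × 32.060 = 32.060
Sum: 12×12.011 + 16×1.008 + 2×15.999 + 1×32.060 = 224.318 → 224.32 g/mol.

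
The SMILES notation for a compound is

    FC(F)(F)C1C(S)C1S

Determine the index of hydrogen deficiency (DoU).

Degree of unsaturation = (number of rings) + (number of π bonds).
Ring closures in the SMILES: 1.
π bonds: none → 0 DoU from unsaturation.
Total DoU = 1 + 0 = 1.

1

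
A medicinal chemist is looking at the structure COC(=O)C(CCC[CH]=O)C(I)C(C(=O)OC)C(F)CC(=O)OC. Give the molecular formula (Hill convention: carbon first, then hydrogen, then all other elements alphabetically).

Walk through each heavy atom and fill implicit hydrogens from standard valence (C 4, N 3, O 2, S 2, halogen 1):
  atom 1: C, bond orders sum to 1 (valence 4) → 3 H
  atom 2: O, bond orders sum to 2 (valence 2) → 0 H
  atom 3: C, bond orders sum to 4 (valence 4) → 0 H
  atom 4: O, bond orders sum to 2 (valence 2) → 0 H
  atom 5: C, bond orders sum to 3 (valence 4) → 1 H
  atom 6: C, bond orders sum to 2 (valence 4) → 2 H
  atom 7: C, bond orders sum to 2 (valence 4) → 2 H
  atom 8: C, bond orders sum to 2 (valence 4) → 2 H
  atom 9: C with explicit H count 1
  atom 10: O, bond orders sum to 2 (valence 2) → 0 H
  atom 11: C, bond orders sum to 3 (valence 4) → 1 H
  atom 12: I (halogen, monovalent) → 0 H
  atom 13: C, bond orders sum to 3 (valence 4) → 1 H
  atom 14: C, bond orders sum to 4 (valence 4) → 0 H
  atom 15: O, bond orders sum to 2 (valence 2) → 0 H
  atom 16: O, bond orders sum to 2 (valence 2) → 0 H
  atom 17: C, bond orders sum to 1 (valence 4) → 3 H
  atom 18: C, bond orders sum to 3 (valence 4) → 1 H
  atom 19: F (halogen, monovalent) → 0 H
  atom 20: C, bond orders sum to 2 (valence 4) → 2 H
  atom 21: C, bond orders sum to 4 (valence 4) → 0 H
  atom 22: O, bond orders sum to 2 (valence 2) → 0 H
  atom 23: O, bond orders sum to 2 (valence 2) → 0 H
  atom 24: C, bond orders sum to 1 (valence 4) → 3 H
Totals → C:15, H:22, F:1, I:1, O:7.

C15H22FIO7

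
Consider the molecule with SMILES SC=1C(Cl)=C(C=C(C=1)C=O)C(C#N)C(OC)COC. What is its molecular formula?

Walk through each heavy atom and fill implicit hydrogens from standard valence (C 4, N 3, O 2, S 2, halogen 1):
  atom 1: S, bond orders sum to 1 (valence 2) → 1 H
  atom 2: C, bond orders sum to 4 (valence 4) → 0 H
  atom 3: C, bond orders sum to 4 (valence 4) → 0 H
  atom 4: Cl (halogen, monovalent) → 0 H
  atom 5: C, bond orders sum to 4 (valence 4) → 0 H
  atom 6: C, bond orders sum to 3 (valence 4) → 1 H
  atom 7: C, bond orders sum to 4 (valence 4) → 0 H
  atom 8: C, bond orders sum to 3 (valence 4) → 1 H
  atom 9: C, bond orders sum to 3 (valence 4) → 1 H
  atom 10: O, bond orders sum to 2 (valence 2) → 0 H
  atom 11: C, bond orders sum to 3 (valence 4) → 1 H
  atom 12: C, bond orders sum to 4 (valence 4) → 0 H
  atom 13: N, bond orders sum to 3 (valence 3) → 0 H
  atom 14: C, bond orders sum to 3 (valence 4) → 1 H
  atom 15: O, bond orders sum to 2 (valence 2) → 0 H
  atom 16: C, bond orders sum to 1 (valence 4) → 3 H
  atom 17: C, bond orders sum to 2 (valence 4) → 2 H
  atom 18: O, bond orders sum to 2 (valence 2) → 0 H
  atom 19: C, bond orders sum to 1 (valence 4) → 3 H
Totals → C:13, H:14, Cl:1, N:1, O:3, S:1.
In Hill order: C13H14ClNO3S.

C13H14ClNO3S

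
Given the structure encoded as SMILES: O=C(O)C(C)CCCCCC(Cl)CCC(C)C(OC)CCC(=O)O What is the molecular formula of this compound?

C18H33ClO5

Walk through each heavy atom and fill implicit hydrogens from standard valence (C 4, N 3, O 2, S 2, halogen 1):
  atom 1: O, bond orders sum to 2 (valence 2) → 0 H
  atom 2: C, bond orders sum to 4 (valence 4) → 0 H
  atom 3: O, bond orders sum to 1 (valence 2) → 1 H
  atom 4: C, bond orders sum to 3 (valence 4) → 1 H
  atom 5: C, bond orders sum to 1 (valence 4) → 3 H
  atom 6: C, bond orders sum to 2 (valence 4) → 2 H
  atom 7: C, bond orders sum to 2 (valence 4) → 2 H
  atom 8: C, bond orders sum to 2 (valence 4) → 2 H
  atom 9: C, bond orders sum to 2 (valence 4) → 2 H
  atom 10: C, bond orders sum to 2 (valence 4) → 2 H
  atom 11: C, bond orders sum to 3 (valence 4) → 1 H
  atom 12: Cl (halogen, monovalent) → 0 H
  atom 13: C, bond orders sum to 2 (valence 4) → 2 H
  atom 14: C, bond orders sum to 2 (valence 4) → 2 H
  atom 15: C, bond orders sum to 3 (valence 4) → 1 H
  atom 16: C, bond orders sum to 1 (valence 4) → 3 H
  atom 17: C, bond orders sum to 3 (valence 4) → 1 H
  atom 18: O, bond orders sum to 2 (valence 2) → 0 H
  atom 19: C, bond orders sum to 1 (valence 4) → 3 H
  atom 20: C, bond orders sum to 2 (valence 4) → 2 H
  atom 21: C, bond orders sum to 2 (valence 4) → 2 H
  atom 22: C, bond orders sum to 4 (valence 4) → 0 H
  atom 23: O, bond orders sum to 2 (valence 2) → 0 H
  atom 24: O, bond orders sum to 1 (valence 2) → 1 H
Totals → C:18, H:33, Cl:1, O:5.
In Hill order: C18H33ClO5.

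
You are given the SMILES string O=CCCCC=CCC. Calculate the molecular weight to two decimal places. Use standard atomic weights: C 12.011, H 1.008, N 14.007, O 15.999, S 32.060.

First, the molecular formula is C8H14O (counting implicit H from valence).
  C: 8 × 12.011 = 96.088
  H: 14 × 1.008 = 14.112
  O: 1 × 15.999 = 15.999
Sum: 8×12.011 + 14×1.008 + 1×15.999 = 126.199 → 126.20 g/mol.

126.20 g/mol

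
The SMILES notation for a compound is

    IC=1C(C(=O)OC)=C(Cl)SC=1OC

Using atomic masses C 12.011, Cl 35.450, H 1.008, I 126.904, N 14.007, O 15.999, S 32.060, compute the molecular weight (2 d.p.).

First, the molecular formula is C7H6ClIO3S (counting implicit H from valence).
  C: 7 × 12.011 = 84.077
  Cl: 1 × 35.450 = 35.450
  H: 6 × 1.008 = 6.048
  I: 1 × 126.904 = 126.904
  O: 3 × 15.999 = 47.997
  S: 1 × 32.060 = 32.060
Sum: 7×12.011 + 1×35.450 + 6×1.008 + 1×126.904 + 3×15.999 + 1×32.060 = 332.536 → 332.54 g/mol.

332.54 g/mol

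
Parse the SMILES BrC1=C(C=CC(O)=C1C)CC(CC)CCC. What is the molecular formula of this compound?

C14H21BrO

Walk through each heavy atom and fill implicit hydrogens from standard valence (C 4, N 3, O 2, S 2, halogen 1):
  atom 1: Br (halogen, monovalent) → 0 H
  atom 2: C, bond orders sum to 4 (valence 4) → 0 H
  atom 3: C, bond orders sum to 4 (valence 4) → 0 H
  atom 4: C, bond orders sum to 3 (valence 4) → 1 H
  atom 5: C, bond orders sum to 3 (valence 4) → 1 H
  atom 6: C, bond orders sum to 4 (valence 4) → 0 H
  atom 7: O, bond orders sum to 1 (valence 2) → 1 H
  atom 8: C, bond orders sum to 4 (valence 4) → 0 H
  atom 9: C, bond orders sum to 1 (valence 4) → 3 H
  atom 10: C, bond orders sum to 2 (valence 4) → 2 H
  atom 11: C, bond orders sum to 3 (valence 4) → 1 H
  atom 12: C, bond orders sum to 2 (valence 4) → 2 H
  atom 13: C, bond orders sum to 1 (valence 4) → 3 H
  atom 14: C, bond orders sum to 2 (valence 4) → 2 H
  atom 15: C, bond orders sum to 2 (valence 4) → 2 H
  atom 16: C, bond orders sum to 1 (valence 4) → 3 H
Totals → C:14, H:21, Br:1, O:1.
In Hill order: C14H21BrO.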